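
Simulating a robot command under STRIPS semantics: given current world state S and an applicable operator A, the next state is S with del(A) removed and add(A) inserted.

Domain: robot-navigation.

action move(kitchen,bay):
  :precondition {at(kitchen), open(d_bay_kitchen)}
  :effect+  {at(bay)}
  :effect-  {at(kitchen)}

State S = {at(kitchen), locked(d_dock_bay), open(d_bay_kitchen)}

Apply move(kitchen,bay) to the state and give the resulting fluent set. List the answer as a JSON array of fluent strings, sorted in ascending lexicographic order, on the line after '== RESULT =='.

Progress:
  pre ⊆ S: {at(kitchen), open(d_bay_kitchen)} ⊆ S  — applicable
  S \ del = {locked(d_dock_bay), open(d_bay_kitchen)}
  ∪ add   = {at(bay), locked(d_dock_bay), open(d_bay_kitchen)}

== RESULT ==
["at(bay)", "locked(d_dock_bay)", "open(d_bay_kitchen)"]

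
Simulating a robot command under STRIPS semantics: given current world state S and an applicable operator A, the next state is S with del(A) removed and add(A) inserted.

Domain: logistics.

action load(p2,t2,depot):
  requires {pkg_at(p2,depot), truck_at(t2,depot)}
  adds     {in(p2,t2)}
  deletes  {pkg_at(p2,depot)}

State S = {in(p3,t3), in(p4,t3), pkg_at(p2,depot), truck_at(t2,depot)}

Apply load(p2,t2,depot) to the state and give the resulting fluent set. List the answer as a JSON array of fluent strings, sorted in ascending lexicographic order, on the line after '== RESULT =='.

Compute (S \ del) ∪ add:
  pre ⊆ S: {pkg_at(p2,depot), truck_at(t2,depot)} ⊆ S  — applicable
  S \ del = {in(p3,t3), in(p4,t3), truck_at(t2,depot)}
  ∪ add   = {in(p2,t2), in(p3,t3), in(p4,t3), truck_at(t2,depot)}

== RESULT ==
["in(p2,t2)", "in(p3,t3)", "in(p4,t3)", "truck_at(t2,depot)"]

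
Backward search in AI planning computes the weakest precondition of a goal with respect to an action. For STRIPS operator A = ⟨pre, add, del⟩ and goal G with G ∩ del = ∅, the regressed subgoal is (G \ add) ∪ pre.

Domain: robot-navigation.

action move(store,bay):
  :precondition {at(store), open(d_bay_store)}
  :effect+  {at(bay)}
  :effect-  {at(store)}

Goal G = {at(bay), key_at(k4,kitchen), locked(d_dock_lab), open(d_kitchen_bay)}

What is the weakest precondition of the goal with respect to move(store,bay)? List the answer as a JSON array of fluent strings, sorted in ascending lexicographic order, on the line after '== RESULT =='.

Compute (G \ add) ∪ pre:
  G ∩ del = {}  (empty — regression defined)
  G \ add = {at(bay), key_at(k4,kitchen), locked(d_dock_lab), open(d_kitchen_bay)} \ {at(bay)} = {key_at(k4,kitchen), locked(d_dock_lab), open(d_kitchen_bay)}
  ∪ pre   = {key_at(k4,kitchen), locked(d_dock_lab), open(d_kitchen_bay)} ∪ {at(store), open(d_bay_store)}
          = {at(store), key_at(k4,kitchen), locked(d_dock_lab), open(d_bay_store), open(d_kitchen_bay)}

== RESULT ==
["at(store)", "key_at(k4,kitchen)", "locked(d_dock_lab)", "open(d_bay_store)", "open(d_kitchen_bay)"]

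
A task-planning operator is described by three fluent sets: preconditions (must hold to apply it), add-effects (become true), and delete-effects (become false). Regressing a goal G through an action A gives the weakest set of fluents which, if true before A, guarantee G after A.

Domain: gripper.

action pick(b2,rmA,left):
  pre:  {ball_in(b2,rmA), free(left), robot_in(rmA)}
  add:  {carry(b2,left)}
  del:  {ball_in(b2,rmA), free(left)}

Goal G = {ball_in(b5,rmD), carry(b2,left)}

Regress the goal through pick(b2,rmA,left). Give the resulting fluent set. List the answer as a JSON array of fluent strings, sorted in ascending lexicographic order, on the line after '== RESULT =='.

Compute (G \ add) ∪ pre:
  G ∩ del = {}  (empty — regression defined)
  G \ add = {ball_in(b5,rmD), carry(b2,left)} \ {carry(b2,left)} = {ball_in(b5,rmD)}
  ∪ pre   = {ball_in(b5,rmD)} ∪ {ball_in(b2,rmA), free(left), robot_in(rmA)}
          = {ball_in(b2,rmA), ball_in(b5,rmD), free(left), robot_in(rmA)}

== RESULT ==
["ball_in(b2,rmA)", "ball_in(b5,rmD)", "free(left)", "robot_in(rmA)"]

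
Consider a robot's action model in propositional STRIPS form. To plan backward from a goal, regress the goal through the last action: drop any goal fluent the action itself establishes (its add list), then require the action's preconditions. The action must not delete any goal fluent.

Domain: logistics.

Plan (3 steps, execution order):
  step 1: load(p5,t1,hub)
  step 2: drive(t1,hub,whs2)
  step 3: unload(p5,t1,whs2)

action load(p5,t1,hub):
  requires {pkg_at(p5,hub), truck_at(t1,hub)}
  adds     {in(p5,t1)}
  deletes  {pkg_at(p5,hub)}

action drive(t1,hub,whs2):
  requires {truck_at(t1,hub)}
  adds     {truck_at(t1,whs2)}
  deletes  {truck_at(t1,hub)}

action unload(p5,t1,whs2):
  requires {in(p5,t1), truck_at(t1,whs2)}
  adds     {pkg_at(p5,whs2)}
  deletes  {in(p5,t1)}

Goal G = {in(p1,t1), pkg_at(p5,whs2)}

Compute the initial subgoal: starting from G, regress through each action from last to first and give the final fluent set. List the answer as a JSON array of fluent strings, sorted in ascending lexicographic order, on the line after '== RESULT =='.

Regress step by step:
  through step 3 (unload(p5,t1,whs2)): drop {pkg_at(p5,whs2)}, keep {in(p1,t1)}, require {in(p5,t1), truck_at(t1,whs2)}
    → {in(p1,t1), in(p5,t1), truck_at(t1,whs2)}
  through step 2 (drive(t1,hub,whs2)): drop {truck_at(t1,whs2)}, keep {in(p1,t1), in(p5,t1)}, require {truck_at(t1,hub)}
    → {in(p1,t1), in(p5,t1), truck_at(t1,hub)}
  through step 1 (load(p5,t1,hub)): drop {in(p5,t1)}, keep {in(p1,t1), truck_at(t1,hub)}, require {pkg_at(p5,hub), truck_at(t1,hub)}
    → {in(p1,t1), pkg_at(p5,hub), truck_at(t1,hub)}

== RESULT ==
["in(p1,t1)", "pkg_at(p5,hub)", "truck_at(t1,hub)"]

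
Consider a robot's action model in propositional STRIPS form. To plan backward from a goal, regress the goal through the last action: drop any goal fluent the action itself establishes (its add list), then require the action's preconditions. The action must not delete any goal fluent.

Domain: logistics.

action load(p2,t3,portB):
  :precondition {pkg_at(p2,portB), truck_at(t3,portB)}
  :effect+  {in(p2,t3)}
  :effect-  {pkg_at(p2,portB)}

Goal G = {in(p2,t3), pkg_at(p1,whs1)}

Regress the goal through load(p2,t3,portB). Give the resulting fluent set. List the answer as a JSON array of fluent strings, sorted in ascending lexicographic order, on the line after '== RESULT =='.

Compute (G \ add) ∪ pre:
  G ∩ del = {}  (empty — regression defined)
  G \ add = {in(p2,t3), pkg_at(p1,whs1)} \ {in(p2,t3)} = {pkg_at(p1,whs1)}
  ∪ pre   = {pkg_at(p1,whs1)} ∪ {pkg_at(p2,portB), truck_at(t3,portB)}
          = {pkg_at(p1,whs1), pkg_at(p2,portB), truck_at(t3,portB)}

== RESULT ==
["pkg_at(p1,whs1)", "pkg_at(p2,portB)", "truck_at(t3,portB)"]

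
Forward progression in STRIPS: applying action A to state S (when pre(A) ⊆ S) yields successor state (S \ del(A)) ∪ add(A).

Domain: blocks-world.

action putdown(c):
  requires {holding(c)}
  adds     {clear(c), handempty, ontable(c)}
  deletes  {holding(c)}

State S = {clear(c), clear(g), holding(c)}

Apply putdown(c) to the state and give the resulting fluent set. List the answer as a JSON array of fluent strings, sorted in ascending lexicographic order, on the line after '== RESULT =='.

Progress:
  pre ⊆ S: {holding(c)} ⊆ S  — applicable
  S \ del = {clear(c), clear(g)}
  ∪ add   = {clear(c), clear(g), handempty, ontable(c)}

== RESULT ==
["clear(c)", "clear(g)", "handempty", "ontable(c)"]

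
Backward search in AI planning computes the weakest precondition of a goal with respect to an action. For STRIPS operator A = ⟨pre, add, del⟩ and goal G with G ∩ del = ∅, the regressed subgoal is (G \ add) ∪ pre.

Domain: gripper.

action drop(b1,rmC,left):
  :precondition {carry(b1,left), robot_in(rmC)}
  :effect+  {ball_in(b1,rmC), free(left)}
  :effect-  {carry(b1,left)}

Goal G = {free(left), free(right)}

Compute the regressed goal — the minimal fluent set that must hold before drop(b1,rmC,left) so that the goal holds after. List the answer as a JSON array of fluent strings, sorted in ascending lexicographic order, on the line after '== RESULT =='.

Compute (G \ add) ∪ pre:
  G ∩ del = {}  (empty — regression defined)
  G \ add = {free(left), free(right)} \ {ball_in(b1,rmC), free(left)} = {free(right)}
  ∪ pre   = {free(right)} ∪ {carry(b1,left), robot_in(rmC)}
          = {carry(b1,left), free(right), robot_in(rmC)}

== RESULT ==
["carry(b1,left)", "free(right)", "robot_in(rmC)"]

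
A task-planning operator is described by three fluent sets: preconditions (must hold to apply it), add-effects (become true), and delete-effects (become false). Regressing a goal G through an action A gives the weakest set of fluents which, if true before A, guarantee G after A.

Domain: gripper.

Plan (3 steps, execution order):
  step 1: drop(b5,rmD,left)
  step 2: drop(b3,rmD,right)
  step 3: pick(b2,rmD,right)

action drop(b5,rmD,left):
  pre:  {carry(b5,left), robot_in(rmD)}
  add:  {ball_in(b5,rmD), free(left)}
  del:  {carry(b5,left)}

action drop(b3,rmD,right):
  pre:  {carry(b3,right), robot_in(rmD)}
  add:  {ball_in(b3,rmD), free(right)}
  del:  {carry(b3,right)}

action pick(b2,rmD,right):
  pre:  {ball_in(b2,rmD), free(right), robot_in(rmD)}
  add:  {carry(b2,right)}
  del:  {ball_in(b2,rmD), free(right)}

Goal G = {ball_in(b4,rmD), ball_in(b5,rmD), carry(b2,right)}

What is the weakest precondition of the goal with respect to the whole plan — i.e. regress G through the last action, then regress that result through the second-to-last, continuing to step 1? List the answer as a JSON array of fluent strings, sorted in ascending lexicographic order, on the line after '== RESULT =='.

Regress step by step:
  through step 3 (pick(b2,rmD,right)): drop {carry(b2,right)}, keep {ball_in(b4,rmD), ball_in(b5,rmD)}, require {ball_in(b2,rmD), free(right), robot_in(rmD)}
    → {ball_in(b2,rmD), ball_in(b4,rmD), ball_in(b5,rmD), free(right), robot_in(rmD)}
  through step 2 (drop(b3,rmD,right)): drop {free(right)}, keep {ball_in(b2,rmD), ball_in(b4,rmD), ball_in(b5,rmD), robot_in(rmD)}, require {carry(b3,right), robot_in(rmD)}
    → {ball_in(b2,rmD), ball_in(b4,rmD), ball_in(b5,rmD), carry(b3,right), robot_in(rmD)}
  through step 1 (drop(b5,rmD,left)): drop {ball_in(b5,rmD)}, keep {ball_in(b2,rmD), ball_in(b4,rmD), carry(b3,right), robot_in(rmD)}, require {carry(b5,left), robot_in(rmD)}
    → {ball_in(b2,rmD), ball_in(b4,rmD), carry(b3,right), carry(b5,left), robot_in(rmD)}

== RESULT ==
["ball_in(b2,rmD)", "ball_in(b4,rmD)", "carry(b3,right)", "carry(b5,left)", "robot_in(rmD)"]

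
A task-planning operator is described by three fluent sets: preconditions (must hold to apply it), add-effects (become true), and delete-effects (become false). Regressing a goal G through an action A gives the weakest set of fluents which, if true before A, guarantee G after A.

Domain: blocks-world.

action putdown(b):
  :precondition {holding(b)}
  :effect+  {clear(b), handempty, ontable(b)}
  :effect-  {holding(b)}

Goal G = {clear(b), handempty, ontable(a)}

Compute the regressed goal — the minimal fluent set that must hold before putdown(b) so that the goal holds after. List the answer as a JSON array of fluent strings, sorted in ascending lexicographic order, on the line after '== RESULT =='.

Regress:
  G ∩ del = {}  (empty — regression defined)
  G \ add = {clear(b), handempty, ontable(a)} \ {clear(b), handempty, ontable(b)} = {ontable(a)}
  ∪ pre   = {ontable(a)} ∪ {holding(b)}
          = {holding(b), ontable(a)}

== RESULT ==
["holding(b)", "ontable(a)"]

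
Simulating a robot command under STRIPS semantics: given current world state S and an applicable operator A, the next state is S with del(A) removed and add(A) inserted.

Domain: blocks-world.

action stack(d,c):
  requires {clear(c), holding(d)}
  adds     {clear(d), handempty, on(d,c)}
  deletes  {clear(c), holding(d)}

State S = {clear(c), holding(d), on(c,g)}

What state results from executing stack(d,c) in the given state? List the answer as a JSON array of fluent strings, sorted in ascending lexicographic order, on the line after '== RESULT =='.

Progress:
  pre ⊆ S: {clear(c), holding(d)} ⊆ S  — applicable
  S \ del = {on(c,g)}
  ∪ add   = {clear(d), handempty, on(c,g), on(d,c)}

== RESULT ==
["clear(d)", "handempty", "on(c,g)", "on(d,c)"]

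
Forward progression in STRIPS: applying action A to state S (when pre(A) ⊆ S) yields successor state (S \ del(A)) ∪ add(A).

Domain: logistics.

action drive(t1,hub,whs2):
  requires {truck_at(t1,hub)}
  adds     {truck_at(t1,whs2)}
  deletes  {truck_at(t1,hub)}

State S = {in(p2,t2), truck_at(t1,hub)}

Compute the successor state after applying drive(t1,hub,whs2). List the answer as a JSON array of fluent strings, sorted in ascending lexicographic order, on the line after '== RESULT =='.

Compute (S \ del) ∪ add:
  pre ⊆ S: {truck_at(t1,hub)} ⊆ S  — applicable
  S \ del = {in(p2,t2)}
  ∪ add   = {in(p2,t2), truck_at(t1,whs2)}

== RESULT ==
["in(p2,t2)", "truck_at(t1,whs2)"]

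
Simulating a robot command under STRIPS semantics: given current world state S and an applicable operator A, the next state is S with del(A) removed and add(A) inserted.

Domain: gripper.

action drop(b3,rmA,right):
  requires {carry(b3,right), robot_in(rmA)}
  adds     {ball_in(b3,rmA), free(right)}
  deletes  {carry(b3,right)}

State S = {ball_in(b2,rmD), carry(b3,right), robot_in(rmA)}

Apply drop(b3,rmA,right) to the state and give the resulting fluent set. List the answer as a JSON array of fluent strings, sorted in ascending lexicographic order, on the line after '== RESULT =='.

Compute (S \ del) ∪ add:
  pre ⊆ S: {carry(b3,right), robot_in(rmA)} ⊆ S  — applicable
  S \ del = {ball_in(b2,rmD), robot_in(rmA)}
  ∪ add   = {ball_in(b2,rmD), ball_in(b3,rmA), free(right), robot_in(rmA)}

== RESULT ==
["ball_in(b2,rmD)", "ball_in(b3,rmA)", "free(right)", "robot_in(rmA)"]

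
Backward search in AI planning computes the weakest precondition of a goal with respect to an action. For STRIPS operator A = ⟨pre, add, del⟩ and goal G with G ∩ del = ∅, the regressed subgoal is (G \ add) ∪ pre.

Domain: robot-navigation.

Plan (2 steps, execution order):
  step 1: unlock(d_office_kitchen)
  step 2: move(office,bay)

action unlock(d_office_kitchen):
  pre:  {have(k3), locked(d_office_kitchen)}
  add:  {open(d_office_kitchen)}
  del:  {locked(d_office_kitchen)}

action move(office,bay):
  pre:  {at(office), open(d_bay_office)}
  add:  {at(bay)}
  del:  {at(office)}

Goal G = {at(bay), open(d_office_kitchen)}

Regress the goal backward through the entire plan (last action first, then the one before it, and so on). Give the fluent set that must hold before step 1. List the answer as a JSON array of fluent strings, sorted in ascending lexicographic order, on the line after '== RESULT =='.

Regress step by step:
  through step 2 (move(office,bay)): drop {at(bay)}, keep {open(d_office_kitchen)}, require {at(office), open(d_bay_office)}
    → {at(office), open(d_bay_office), open(d_office_kitchen)}
  through step 1 (unlock(d_office_kitchen)): drop {open(d_office_kitchen)}, keep {at(office), open(d_bay_office)}, require {have(k3), locked(d_office_kitchen)}
    → {at(office), have(k3), locked(d_office_kitchen), open(d_bay_office)}

== RESULT ==
["at(office)", "have(k3)", "locked(d_office_kitchen)", "open(d_bay_office)"]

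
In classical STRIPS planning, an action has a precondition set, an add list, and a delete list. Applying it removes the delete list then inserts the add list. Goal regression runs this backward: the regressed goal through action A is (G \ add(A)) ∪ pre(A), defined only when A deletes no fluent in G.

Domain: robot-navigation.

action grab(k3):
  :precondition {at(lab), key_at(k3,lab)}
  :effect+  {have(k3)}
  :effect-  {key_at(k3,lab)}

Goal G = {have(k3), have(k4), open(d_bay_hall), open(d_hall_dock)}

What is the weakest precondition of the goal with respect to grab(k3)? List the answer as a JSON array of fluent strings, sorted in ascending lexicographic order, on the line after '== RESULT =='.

Regress:
  G ∩ del = {}  (empty — regression defined)
  G \ add = {have(k3), have(k4), open(d_bay_hall), open(d_hall_dock)} \ {have(k3)} = {have(k4), open(d_bay_hall), open(d_hall_dock)}
  ∪ pre   = {have(k4), open(d_bay_hall), open(d_hall_dock)} ∪ {at(lab), key_at(k3,lab)}
          = {at(lab), have(k4), key_at(k3,lab), open(d_bay_hall), open(d_hall_dock)}

== RESULT ==
["at(lab)", "have(k4)", "key_at(k3,lab)", "open(d_bay_hall)", "open(d_hall_dock)"]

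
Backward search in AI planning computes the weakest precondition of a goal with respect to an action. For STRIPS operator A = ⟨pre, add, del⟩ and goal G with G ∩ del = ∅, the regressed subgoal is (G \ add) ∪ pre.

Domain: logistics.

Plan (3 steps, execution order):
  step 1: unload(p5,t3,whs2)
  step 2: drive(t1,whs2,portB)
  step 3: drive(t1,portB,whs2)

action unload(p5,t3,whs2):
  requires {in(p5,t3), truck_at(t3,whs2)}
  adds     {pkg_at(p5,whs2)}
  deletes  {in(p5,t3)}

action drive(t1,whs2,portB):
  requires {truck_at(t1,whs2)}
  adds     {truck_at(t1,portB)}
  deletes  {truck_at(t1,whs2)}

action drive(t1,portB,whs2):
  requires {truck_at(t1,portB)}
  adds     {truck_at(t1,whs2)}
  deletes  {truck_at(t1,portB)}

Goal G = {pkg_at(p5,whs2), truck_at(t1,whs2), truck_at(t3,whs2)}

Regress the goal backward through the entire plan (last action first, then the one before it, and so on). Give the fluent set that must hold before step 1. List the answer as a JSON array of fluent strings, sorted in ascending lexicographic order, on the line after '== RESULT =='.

Regress step by step:
  through step 3 (drive(t1,portB,whs2)): drop {truck_at(t1,whs2)}, keep {pkg_at(p5,whs2), truck_at(t3,whs2)}, require {truck_at(t1,portB)}
    → {pkg_at(p5,whs2), truck_at(t1,portB), truck_at(t3,whs2)}
  through step 2 (drive(t1,whs2,portB)): drop {truck_at(t1,portB)}, keep {pkg_at(p5,whs2), truck_at(t3,whs2)}, require {truck_at(t1,whs2)}
    → {pkg_at(p5,whs2), truck_at(t1,whs2), truck_at(t3,whs2)}
  through step 1 (unload(p5,t3,whs2)): drop {pkg_at(p5,whs2)}, keep {truck_at(t1,whs2), truck_at(t3,whs2)}, require {in(p5,t3), truck_at(t3,whs2)}
    → {in(p5,t3), truck_at(t1,whs2), truck_at(t3,whs2)}

== RESULT ==
["in(p5,t3)", "truck_at(t1,whs2)", "truck_at(t3,whs2)"]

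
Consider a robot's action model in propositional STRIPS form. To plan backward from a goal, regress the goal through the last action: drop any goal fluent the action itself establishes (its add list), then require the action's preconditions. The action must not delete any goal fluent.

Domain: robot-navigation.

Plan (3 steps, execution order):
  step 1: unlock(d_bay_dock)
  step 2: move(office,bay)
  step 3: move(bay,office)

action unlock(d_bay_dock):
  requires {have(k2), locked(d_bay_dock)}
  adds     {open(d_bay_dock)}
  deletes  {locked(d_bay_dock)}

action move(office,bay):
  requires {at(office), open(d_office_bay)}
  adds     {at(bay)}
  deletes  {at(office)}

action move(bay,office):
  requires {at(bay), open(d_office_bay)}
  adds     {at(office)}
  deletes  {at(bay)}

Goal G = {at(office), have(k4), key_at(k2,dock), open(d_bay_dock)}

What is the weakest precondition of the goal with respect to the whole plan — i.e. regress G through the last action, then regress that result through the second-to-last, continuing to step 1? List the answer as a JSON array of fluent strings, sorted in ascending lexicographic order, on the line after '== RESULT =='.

Work backward from the goal:
  through step 3 (move(bay,office)): drop {at(office)}, keep {have(k4), key_at(k2,dock), open(d_bay_dock)}, require {at(bay), open(d_office_bay)}
    → {at(bay), have(k4), key_at(k2,dock), open(d_bay_dock), open(d_office_bay)}
  through step 2 (move(office,bay)): drop {at(bay)}, keep {have(k4), key_at(k2,dock), open(d_bay_dock), open(d_office_bay)}, require {at(office), open(d_office_bay)}
    → {at(office), have(k4), key_at(k2,dock), open(d_bay_dock), open(d_office_bay)}
  through step 1 (unlock(d_bay_dock)): drop {open(d_bay_dock)}, keep {at(office), have(k4), key_at(k2,dock), open(d_office_bay)}, require {have(k2), locked(d_bay_dock)}
    → {at(office), have(k2), have(k4), key_at(k2,dock), locked(d_bay_dock), open(d_office_bay)}

== RESULT ==
["at(office)", "have(k2)", "have(k4)", "key_at(k2,dock)", "locked(d_bay_dock)", "open(d_office_bay)"]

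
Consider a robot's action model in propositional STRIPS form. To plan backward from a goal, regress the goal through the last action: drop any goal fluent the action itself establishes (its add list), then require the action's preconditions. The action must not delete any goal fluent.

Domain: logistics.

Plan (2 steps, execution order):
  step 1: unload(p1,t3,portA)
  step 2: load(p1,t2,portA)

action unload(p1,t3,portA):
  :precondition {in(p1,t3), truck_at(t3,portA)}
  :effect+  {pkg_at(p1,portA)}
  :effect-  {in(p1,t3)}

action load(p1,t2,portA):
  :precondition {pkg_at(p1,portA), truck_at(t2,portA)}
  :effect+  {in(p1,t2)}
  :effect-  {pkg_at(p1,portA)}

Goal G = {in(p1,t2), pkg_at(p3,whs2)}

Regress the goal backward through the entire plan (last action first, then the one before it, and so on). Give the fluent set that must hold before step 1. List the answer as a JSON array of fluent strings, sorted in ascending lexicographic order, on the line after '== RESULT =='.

Regress step by step:
  through step 2 (load(p1,t2,portA)): drop {in(p1,t2)}, keep {pkg_at(p3,whs2)}, require {pkg_at(p1,portA), truck_at(t2,portA)}
    → {pkg_at(p1,portA), pkg_at(p3,whs2), truck_at(t2,portA)}
  through step 1 (unload(p1,t3,portA)): drop {pkg_at(p1,portA)}, keep {pkg_at(p3,whs2), truck_at(t2,portA)}, require {in(p1,t3), truck_at(t3,portA)}
    → {in(p1,t3), pkg_at(p3,whs2), truck_at(t2,portA), truck_at(t3,portA)}

== RESULT ==
["in(p1,t3)", "pkg_at(p3,whs2)", "truck_at(t2,portA)", "truck_at(t3,portA)"]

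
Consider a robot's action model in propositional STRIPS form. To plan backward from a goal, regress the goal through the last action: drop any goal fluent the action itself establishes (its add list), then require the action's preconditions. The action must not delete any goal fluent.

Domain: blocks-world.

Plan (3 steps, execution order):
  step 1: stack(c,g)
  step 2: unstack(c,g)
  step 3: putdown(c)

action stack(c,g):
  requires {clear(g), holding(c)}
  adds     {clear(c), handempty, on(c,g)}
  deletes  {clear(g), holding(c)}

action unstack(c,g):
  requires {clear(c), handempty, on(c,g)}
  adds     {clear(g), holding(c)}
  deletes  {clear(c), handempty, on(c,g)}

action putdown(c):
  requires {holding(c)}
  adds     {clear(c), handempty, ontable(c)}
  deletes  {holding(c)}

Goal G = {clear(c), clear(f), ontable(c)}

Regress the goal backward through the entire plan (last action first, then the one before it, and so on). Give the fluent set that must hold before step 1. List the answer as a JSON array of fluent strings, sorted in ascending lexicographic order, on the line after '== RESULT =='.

Regress step by step:
  through step 3 (putdown(c)): drop {clear(c), ontable(c)}, keep {clear(f)}, require {holding(c)}
    → {clear(f), holding(c)}
  through step 2 (unstack(c,g)): drop {holding(c)}, keep {clear(f)}, require {clear(c), handempty, on(c,g)}
    → {clear(c), clear(f), handempty, on(c,g)}
  through step 1 (stack(c,g)): drop {clear(c), handempty, on(c,g)}, keep {clear(f)}, require {clear(g), holding(c)}
    → {clear(f), clear(g), holding(c)}

== RESULT ==
["clear(f)", "clear(g)", "holding(c)"]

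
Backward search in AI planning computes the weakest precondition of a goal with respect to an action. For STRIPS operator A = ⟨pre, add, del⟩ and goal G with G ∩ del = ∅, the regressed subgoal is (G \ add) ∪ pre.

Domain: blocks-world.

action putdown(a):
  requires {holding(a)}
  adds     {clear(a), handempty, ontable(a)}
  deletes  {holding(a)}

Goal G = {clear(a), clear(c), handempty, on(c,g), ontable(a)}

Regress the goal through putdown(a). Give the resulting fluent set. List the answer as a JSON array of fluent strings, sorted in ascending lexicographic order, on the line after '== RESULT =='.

Compute (G \ add) ∪ pre:
  G ∩ del = {}  (empty — regression defined)
  G \ add = {clear(a), clear(c), handempty, on(c,g), ontable(a)} \ {clear(a), handempty, ontable(a)} = {clear(c), on(c,g)}
  ∪ pre   = {clear(c), on(c,g)} ∪ {holding(a)}
          = {clear(c), holding(a), on(c,g)}

== RESULT ==
["clear(c)", "holding(a)", "on(c,g)"]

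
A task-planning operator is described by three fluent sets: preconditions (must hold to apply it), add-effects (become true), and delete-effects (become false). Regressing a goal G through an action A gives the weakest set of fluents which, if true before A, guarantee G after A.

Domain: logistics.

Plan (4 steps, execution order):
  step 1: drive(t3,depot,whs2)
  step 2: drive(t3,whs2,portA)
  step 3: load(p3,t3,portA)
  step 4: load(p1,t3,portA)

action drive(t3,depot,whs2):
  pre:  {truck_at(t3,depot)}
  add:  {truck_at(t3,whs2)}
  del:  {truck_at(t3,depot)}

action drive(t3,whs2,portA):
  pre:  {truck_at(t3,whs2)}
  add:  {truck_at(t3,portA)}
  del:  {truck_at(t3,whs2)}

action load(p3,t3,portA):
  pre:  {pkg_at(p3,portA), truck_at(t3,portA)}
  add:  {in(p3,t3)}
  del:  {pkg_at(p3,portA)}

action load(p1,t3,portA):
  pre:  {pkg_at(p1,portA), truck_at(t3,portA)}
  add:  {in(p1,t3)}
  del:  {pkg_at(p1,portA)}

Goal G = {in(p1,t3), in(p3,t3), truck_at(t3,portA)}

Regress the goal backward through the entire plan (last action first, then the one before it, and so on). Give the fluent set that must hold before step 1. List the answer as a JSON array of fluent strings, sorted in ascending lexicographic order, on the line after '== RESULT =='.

Regress step by step:
  through step 4 (load(p1,t3,portA)): drop {in(p1,t3)}, keep {in(p3,t3), truck_at(t3,portA)}, require {pkg_at(p1,portA), truck_at(t3,portA)}
    → {in(p3,t3), pkg_at(p1,portA), truck_at(t3,portA)}
  through step 3 (load(p3,t3,portA)): drop {in(p3,t3)}, keep {pkg_at(p1,portA), truck_at(t3,portA)}, require {pkg_at(p3,portA), truck_at(t3,portA)}
    → {pkg_at(p1,portA), pkg_at(p3,portA), truck_at(t3,portA)}
  through step 2 (drive(t3,whs2,portA)): drop {truck_at(t3,portA)}, keep {pkg_at(p1,portA), pkg_at(p3,portA)}, require {truck_at(t3,whs2)}
    → {pkg_at(p1,portA), pkg_at(p3,portA), truck_at(t3,whs2)}
  through step 1 (drive(t3,depot,whs2)): drop {truck_at(t3,whs2)}, keep {pkg_at(p1,portA), pkg_at(p3,portA)}, require {truck_at(t3,depot)}
    → {pkg_at(p1,portA), pkg_at(p3,portA), truck_at(t3,depot)}

== RESULT ==
["pkg_at(p1,portA)", "pkg_at(p3,portA)", "truck_at(t3,depot)"]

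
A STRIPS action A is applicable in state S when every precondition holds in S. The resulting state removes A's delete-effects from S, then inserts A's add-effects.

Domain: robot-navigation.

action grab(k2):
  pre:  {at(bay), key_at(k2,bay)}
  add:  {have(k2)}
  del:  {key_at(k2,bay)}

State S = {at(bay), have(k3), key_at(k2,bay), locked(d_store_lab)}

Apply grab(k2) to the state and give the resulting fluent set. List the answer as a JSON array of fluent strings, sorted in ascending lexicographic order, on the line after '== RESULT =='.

Progress:
  pre ⊆ S: {at(bay), key_at(k2,bay)} ⊆ S  — applicable
  S \ del = {at(bay), have(k3), locked(d_store_lab)}
  ∪ add   = {at(bay), have(k2), have(k3), locked(d_store_lab)}

== RESULT ==
["at(bay)", "have(k2)", "have(k3)", "locked(d_store_lab)"]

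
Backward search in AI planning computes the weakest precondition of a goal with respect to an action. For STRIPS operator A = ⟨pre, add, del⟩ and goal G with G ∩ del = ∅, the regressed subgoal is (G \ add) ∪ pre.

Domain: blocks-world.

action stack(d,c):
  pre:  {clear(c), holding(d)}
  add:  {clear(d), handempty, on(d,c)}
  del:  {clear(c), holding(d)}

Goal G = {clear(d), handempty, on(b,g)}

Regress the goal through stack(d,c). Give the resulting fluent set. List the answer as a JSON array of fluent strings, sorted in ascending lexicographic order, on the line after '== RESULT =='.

Compute (G \ add) ∪ pre:
  G ∩ del = {}  (empty — regression defined)
  G \ add = {clear(d), handempty, on(b,g)} \ {clear(d), handempty, on(d,c)} = {on(b,g)}
  ∪ pre   = {on(b,g)} ∪ {clear(c), holding(d)}
          = {clear(c), holding(d), on(b,g)}

== RESULT ==
["clear(c)", "holding(d)", "on(b,g)"]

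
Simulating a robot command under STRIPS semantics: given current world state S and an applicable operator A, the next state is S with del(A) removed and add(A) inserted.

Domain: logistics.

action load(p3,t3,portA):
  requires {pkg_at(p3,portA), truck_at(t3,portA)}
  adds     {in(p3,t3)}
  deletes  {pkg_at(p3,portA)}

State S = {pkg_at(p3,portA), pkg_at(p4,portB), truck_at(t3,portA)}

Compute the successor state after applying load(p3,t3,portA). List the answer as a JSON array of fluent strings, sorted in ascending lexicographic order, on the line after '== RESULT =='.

Compute (S \ del) ∪ add:
  pre ⊆ S: {pkg_at(p3,portA), truck_at(t3,portA)} ⊆ S  — applicable
  S \ del = {pkg_at(p4,portB), truck_at(t3,portA)}
  ∪ add   = {in(p3,t3), pkg_at(p4,portB), truck_at(t3,portA)}

== RESULT ==
["in(p3,t3)", "pkg_at(p4,portB)", "truck_at(t3,portA)"]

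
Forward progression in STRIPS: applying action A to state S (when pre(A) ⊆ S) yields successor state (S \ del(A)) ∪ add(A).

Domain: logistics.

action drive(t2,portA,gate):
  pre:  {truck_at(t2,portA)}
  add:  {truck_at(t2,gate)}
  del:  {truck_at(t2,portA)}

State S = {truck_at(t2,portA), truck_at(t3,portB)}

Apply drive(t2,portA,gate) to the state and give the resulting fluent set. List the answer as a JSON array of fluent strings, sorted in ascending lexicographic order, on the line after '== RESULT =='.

Compute (S \ del) ∪ add:
  pre ⊆ S: {truck_at(t2,portA)} ⊆ S  — applicable
  S \ del = {truck_at(t3,portB)}
  ∪ add   = {truck_at(t2,gate), truck_at(t3,portB)}

== RESULT ==
["truck_at(t2,gate)", "truck_at(t3,portB)"]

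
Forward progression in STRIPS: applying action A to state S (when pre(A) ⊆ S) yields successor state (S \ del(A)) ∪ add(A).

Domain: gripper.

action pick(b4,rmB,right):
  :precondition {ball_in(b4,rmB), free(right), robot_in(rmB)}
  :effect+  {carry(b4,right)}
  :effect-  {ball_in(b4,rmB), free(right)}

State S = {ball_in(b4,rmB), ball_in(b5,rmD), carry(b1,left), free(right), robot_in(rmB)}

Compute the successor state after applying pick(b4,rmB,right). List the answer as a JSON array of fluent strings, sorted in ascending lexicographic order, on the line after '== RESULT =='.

Compute (S \ del) ∪ add:
  pre ⊆ S: {ball_in(b4,rmB), free(right), robot_in(rmB)} ⊆ S  — applicable
  S \ del = {ball_in(b5,rmD), carry(b1,left), robot_in(rmB)}
  ∪ add   = {ball_in(b5,rmD), carry(b1,left), carry(b4,right), robot_in(rmB)}

== RESULT ==
["ball_in(b5,rmD)", "carry(b1,left)", "carry(b4,right)", "robot_in(rmB)"]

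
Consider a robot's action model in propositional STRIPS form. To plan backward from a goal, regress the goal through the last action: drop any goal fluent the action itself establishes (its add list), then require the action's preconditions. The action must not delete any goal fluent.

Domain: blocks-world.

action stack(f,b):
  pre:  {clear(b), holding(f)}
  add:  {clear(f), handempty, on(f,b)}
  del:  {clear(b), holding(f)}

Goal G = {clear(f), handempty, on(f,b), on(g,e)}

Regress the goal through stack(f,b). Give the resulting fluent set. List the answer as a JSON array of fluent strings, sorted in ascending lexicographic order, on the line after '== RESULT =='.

Regress:
  G ∩ del = {}  (empty — regression defined)
  G \ add = {clear(f), handempty, on(f,b), on(g,e)} \ {clear(f), handempty, on(f,b)} = {on(g,e)}
  ∪ pre   = {on(g,e)} ∪ {clear(b), holding(f)}
          = {clear(b), holding(f), on(g,e)}

== RESULT ==
["clear(b)", "holding(f)", "on(g,e)"]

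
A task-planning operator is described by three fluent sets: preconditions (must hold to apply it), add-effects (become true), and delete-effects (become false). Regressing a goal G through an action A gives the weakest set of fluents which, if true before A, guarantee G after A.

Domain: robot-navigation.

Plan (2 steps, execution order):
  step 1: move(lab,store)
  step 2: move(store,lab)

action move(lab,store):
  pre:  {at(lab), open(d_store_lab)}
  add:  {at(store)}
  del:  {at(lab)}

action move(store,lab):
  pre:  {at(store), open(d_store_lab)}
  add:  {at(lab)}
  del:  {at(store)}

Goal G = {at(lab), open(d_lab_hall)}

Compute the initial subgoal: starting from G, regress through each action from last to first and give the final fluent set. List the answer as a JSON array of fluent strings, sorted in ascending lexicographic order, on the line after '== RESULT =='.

Regress step by step:
  through step 2 (move(store,lab)): drop {at(lab)}, keep {open(d_lab_hall)}, require {at(store), open(d_store_lab)}
    → {at(store), open(d_lab_hall), open(d_store_lab)}
  through step 1 (move(lab,store)): drop {at(store)}, keep {open(d_lab_hall), open(d_store_lab)}, require {at(lab), open(d_store_lab)}
    → {at(lab), open(d_lab_hall), open(d_store_lab)}

== RESULT ==
["at(lab)", "open(d_lab_hall)", "open(d_store_lab)"]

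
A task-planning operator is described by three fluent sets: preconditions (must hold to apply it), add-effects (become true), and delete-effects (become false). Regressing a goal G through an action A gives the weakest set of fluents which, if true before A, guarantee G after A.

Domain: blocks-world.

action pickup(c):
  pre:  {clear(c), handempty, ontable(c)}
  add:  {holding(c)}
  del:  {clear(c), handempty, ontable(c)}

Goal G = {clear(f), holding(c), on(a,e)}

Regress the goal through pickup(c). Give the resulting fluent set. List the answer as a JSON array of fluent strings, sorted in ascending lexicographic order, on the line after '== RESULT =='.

Compute (G \ add) ∪ pre:
  G ∩ del = {}  (empty — regression defined)
  G \ add = {clear(f), holding(c), on(a,e)} \ {holding(c)} = {clear(f), on(a,e)}
  ∪ pre   = {clear(f), on(a,e)} ∪ {clear(c), handempty, ontable(c)}
          = {clear(c), clear(f), handempty, on(a,e), ontable(c)}

== RESULT ==
["clear(c)", "clear(f)", "handempty", "on(a,e)", "ontable(c)"]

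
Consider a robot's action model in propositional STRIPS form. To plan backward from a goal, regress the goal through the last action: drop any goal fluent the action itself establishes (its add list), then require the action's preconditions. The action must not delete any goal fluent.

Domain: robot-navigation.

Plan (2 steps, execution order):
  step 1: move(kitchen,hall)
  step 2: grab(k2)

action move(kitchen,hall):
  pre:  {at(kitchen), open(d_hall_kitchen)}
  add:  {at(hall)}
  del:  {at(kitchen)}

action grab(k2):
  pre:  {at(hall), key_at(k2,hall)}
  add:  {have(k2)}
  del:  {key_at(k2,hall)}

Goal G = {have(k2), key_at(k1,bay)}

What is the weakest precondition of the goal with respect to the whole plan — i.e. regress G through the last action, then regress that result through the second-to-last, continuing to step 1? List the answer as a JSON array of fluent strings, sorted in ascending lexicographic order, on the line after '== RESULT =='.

Work backward from the goal:
  through step 2 (grab(k2)): drop {have(k2)}, keep {key_at(k1,bay)}, require {at(hall), key_at(k2,hall)}
    → {at(hall), key_at(k1,bay), key_at(k2,hall)}
  through step 1 (move(kitchen,hall)): drop {at(hall)}, keep {key_at(k1,bay), key_at(k2,hall)}, require {at(kitchen), open(d_hall_kitchen)}
    → {at(kitchen), key_at(k1,bay), key_at(k2,hall), open(d_hall_kitchen)}

== RESULT ==
["at(kitchen)", "key_at(k1,bay)", "key_at(k2,hall)", "open(d_hall_kitchen)"]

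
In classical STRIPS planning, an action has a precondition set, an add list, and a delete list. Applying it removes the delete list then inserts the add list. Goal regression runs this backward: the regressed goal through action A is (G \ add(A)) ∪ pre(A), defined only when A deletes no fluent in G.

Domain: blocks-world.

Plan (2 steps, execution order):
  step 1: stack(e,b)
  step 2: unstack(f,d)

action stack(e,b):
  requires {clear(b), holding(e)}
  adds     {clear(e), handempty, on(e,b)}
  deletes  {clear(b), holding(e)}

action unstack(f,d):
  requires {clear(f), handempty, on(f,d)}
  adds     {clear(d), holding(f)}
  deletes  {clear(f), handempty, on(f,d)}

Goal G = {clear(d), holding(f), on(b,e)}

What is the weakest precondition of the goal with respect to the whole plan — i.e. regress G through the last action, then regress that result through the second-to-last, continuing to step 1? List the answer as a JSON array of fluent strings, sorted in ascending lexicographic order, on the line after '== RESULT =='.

Regress step by step:
  through step 2 (unstack(f,d)): drop {clear(d), holding(f)}, keep {on(b,e)}, require {clear(f), handempty, on(f,d)}
    → {clear(f), handempty, on(b,e), on(f,d)}
  through step 1 (stack(e,b)): drop {handempty}, keep {clear(f), on(b,e), on(f,d)}, require {clear(b), holding(e)}
    → {clear(b), clear(f), holding(e), on(b,e), on(f,d)}

== RESULT ==
["clear(b)", "clear(f)", "holding(e)", "on(b,e)", "on(f,d)"]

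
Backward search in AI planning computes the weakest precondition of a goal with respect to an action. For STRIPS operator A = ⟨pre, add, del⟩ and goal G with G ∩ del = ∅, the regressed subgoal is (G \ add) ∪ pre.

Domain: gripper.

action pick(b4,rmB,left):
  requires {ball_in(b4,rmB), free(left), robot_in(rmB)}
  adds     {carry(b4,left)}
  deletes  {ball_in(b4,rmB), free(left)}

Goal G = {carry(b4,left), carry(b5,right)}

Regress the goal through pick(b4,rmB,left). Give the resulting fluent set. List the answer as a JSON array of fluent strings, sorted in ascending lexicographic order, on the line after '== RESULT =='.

Compute (G \ add) ∪ pre:
  G ∩ del = {}  (empty — regression defined)
  G \ add = {carry(b4,left), carry(b5,right)} \ {carry(b4,left)} = {carry(b5,right)}
  ∪ pre   = {carry(b5,right)} ∪ {ball_in(b4,rmB), free(left), robot_in(rmB)}
          = {ball_in(b4,rmB), carry(b5,right), free(left), robot_in(rmB)}

== RESULT ==
["ball_in(b4,rmB)", "carry(b5,right)", "free(left)", "robot_in(rmB)"]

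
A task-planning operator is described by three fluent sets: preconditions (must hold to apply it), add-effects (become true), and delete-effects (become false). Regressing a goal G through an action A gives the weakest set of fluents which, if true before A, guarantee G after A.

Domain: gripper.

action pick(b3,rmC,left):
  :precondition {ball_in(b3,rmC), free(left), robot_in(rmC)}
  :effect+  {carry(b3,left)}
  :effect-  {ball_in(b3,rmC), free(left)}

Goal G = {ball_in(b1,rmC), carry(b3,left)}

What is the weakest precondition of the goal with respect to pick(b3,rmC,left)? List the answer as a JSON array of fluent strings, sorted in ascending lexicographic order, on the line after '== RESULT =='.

Compute (G \ add) ∪ pre:
  G ∩ del = {}  (empty — regression defined)
  G \ add = {ball_in(b1,rmC), carry(b3,left)} \ {carry(b3,left)} = {ball_in(b1,rmC)}
  ∪ pre   = {ball_in(b1,rmC)} ∪ {ball_in(b3,rmC), free(left), robot_in(rmC)}
          = {ball_in(b1,rmC), ball_in(b3,rmC), free(left), robot_in(rmC)}

== RESULT ==
["ball_in(b1,rmC)", "ball_in(b3,rmC)", "free(left)", "robot_in(rmC)"]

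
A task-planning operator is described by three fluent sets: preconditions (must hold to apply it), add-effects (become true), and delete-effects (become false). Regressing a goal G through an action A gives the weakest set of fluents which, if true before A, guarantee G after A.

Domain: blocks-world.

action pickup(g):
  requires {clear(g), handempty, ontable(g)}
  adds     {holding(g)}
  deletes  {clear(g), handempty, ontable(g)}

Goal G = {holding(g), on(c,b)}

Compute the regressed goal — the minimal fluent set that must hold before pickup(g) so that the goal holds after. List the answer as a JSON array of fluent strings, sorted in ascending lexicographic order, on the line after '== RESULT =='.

Regress:
  G ∩ del = {}  (empty — regression defined)
  G \ add = {holding(g), on(c,b)} \ {holding(g)} = {on(c,b)}
  ∪ pre   = {on(c,b)} ∪ {clear(g), handempty, ontable(g)}
          = {clear(g), handempty, on(c,b), ontable(g)}

== RESULT ==
["clear(g)", "handempty", "on(c,b)", "ontable(g)"]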